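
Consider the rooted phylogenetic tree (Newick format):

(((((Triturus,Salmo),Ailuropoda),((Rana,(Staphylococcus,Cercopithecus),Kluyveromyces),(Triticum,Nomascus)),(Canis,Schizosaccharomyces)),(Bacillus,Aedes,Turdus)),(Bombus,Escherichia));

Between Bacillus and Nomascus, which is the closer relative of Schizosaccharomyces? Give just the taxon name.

Nomascus

The MRCA of Schizosaccharomyces and Nomascus subtends (((Triturus,Salmo),Ailuropoda),((Rana,(Staphylococcus,Cercopithecus),Kluyveromyces),(Triticum,Nomascus)),(Canis,Schizosaccharomyces)) (11 taxa).
The MRCA of Schizosaccharomyces and Bacillus subtends ((((Triturus,Salmo),Ailuropoda),((Rana,(Staphylococcus,Cercopithecus),Kluyveromyces),(Triticum,Nomascus)),(Canis,Schizosaccharomyces)),(Bacillus,Aedes,Turdus)) (14 taxa).
The first is nested inside the second, so Schizosaccharomyces shares a more recent common ancestor with Nomascus.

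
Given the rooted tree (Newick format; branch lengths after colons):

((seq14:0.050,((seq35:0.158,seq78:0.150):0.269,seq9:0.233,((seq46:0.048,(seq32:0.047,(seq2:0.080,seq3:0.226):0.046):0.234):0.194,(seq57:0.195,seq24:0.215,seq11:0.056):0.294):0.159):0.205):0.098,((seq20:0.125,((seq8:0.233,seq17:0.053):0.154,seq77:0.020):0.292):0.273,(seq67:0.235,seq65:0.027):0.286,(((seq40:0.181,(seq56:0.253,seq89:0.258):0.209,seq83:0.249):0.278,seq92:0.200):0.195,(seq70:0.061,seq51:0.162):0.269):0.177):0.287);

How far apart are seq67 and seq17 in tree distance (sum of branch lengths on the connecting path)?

The path runs seq67 → … → MRCA → … → seq17; the MRCA is the node subtending ((seq20,((seq8,seq17),seq77)),(seq67,seq65),(((seq40,(seq56,seq89),seq83),seq92),(seq70,seq51))).
Branch lengths along that path: 0.235 + 0.286 + 0.273 + 0.292 + 0.154 + 0.053 = 1.293.

1.293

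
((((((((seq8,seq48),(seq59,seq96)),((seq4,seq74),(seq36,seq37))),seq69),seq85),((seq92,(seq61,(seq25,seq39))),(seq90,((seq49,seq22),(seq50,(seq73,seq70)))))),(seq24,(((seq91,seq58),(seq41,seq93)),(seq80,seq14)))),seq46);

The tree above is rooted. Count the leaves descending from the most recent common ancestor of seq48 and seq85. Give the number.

The MRCA of seq48 and seq85 is the node subtending (((((seq8,seq48),(seq59,seq96)),((seq4,seq74),(seq36,seq37))),seq69),seq85).
That clade contains 10 terminal taxa: seq36, seq37, seq4, seq48, seq59, seq69, seq74, seq8, seq85, seq96.

10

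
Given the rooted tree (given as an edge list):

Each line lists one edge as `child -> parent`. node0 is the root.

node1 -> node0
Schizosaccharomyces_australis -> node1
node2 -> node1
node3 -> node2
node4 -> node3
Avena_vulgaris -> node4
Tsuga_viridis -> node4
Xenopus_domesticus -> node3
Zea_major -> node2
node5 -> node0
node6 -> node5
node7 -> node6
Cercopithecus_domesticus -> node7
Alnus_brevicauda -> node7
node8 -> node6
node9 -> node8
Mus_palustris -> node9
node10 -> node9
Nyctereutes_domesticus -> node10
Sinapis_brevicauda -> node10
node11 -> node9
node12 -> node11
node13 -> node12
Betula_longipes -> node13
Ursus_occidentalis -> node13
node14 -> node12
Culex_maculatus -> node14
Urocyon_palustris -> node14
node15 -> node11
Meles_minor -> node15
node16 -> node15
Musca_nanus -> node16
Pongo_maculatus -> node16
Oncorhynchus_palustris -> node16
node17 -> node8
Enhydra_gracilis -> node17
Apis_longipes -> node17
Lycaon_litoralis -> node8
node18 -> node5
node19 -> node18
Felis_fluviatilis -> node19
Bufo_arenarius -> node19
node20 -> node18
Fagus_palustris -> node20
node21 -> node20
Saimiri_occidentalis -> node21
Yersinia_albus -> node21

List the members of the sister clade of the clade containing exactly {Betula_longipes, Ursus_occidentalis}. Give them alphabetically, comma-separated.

The clade containing exactly {Betula_longipes, Ursus_occidentalis} attaches to the tree at the node subtending ((Betula_longipes,Ursus_occidentalis),(Culex_maculatus,Urocyon_palustris)).
The other lineage descending from that same node — the sister group — is (Culex_maculatus,Urocyon_palustris); its 2 tips in alphabetical order are the answer.

Culex_maculatus, Urocyon_palustris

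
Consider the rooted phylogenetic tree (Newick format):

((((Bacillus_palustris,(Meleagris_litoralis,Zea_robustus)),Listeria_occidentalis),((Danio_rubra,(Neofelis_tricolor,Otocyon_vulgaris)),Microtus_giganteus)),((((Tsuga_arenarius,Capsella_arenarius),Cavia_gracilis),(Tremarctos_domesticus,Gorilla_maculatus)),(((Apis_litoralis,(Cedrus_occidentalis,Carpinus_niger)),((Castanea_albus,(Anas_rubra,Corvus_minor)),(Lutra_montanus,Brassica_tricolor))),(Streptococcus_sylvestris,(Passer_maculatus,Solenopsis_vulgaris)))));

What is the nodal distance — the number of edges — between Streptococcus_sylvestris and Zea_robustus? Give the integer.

9

The MRCA of Streptococcus_sylvestris and Zea_robustus is the root of the tree.
From Streptococcus_sylvestris up to that node: 4 branches. From Zea_robustus up to the same node: 5 branches. Total: 4 + 5 = 9.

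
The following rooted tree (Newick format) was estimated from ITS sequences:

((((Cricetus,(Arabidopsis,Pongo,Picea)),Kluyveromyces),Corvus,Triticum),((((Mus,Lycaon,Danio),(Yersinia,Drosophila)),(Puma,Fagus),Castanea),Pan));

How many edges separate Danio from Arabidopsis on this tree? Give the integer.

10

The MRCA of Danio and Arabidopsis is the root of the tree.
From Danio up to that node: 5 branches. From Arabidopsis up to the same node: 5 branches. Total: 5 + 5 = 10.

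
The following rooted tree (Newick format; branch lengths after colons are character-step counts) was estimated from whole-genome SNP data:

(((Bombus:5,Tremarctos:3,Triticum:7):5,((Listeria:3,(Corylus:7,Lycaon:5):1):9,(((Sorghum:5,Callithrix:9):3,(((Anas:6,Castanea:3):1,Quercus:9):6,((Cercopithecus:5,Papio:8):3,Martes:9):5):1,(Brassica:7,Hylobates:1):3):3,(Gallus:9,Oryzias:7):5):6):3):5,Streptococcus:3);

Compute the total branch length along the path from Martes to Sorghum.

23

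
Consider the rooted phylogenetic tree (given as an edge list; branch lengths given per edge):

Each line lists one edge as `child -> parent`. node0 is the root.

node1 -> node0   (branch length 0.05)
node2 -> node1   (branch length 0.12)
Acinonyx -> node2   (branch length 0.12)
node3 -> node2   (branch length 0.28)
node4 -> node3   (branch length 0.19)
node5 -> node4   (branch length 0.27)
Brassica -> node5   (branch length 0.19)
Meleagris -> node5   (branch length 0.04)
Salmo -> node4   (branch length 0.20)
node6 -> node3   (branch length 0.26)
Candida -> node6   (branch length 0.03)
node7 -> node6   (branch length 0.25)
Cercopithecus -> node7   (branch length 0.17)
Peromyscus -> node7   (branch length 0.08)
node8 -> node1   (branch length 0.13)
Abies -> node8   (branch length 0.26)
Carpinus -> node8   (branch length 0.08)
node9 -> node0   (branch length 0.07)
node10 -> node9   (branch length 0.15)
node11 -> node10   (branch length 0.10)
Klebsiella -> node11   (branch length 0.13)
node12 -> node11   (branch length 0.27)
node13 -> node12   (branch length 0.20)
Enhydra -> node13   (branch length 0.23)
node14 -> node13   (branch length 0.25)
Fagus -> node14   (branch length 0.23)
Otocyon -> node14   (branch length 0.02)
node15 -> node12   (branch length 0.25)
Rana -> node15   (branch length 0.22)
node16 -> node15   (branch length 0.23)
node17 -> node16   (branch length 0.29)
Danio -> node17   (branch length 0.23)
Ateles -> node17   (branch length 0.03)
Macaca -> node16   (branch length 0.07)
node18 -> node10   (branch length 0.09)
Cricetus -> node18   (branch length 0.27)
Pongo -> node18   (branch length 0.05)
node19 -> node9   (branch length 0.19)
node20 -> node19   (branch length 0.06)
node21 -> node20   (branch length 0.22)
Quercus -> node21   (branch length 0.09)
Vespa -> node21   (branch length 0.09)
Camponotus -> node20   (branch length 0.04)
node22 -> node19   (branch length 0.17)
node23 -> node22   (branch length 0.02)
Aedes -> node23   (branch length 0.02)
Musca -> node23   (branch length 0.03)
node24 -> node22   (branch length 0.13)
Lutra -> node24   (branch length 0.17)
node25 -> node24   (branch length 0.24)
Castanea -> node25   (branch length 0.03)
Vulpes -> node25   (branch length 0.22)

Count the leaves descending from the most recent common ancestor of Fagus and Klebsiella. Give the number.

8

The MRCA of Fagus and Klebsiella is the node subtending (Klebsiella,((Enhydra,(Fagus,Otocyon)),(Rana,((Danio,Ateles),Macaca)))).
That clade contains 8 terminal taxa: Ateles, Danio, Enhydra, Fagus, Klebsiella, Macaca, Otocyon, Rana.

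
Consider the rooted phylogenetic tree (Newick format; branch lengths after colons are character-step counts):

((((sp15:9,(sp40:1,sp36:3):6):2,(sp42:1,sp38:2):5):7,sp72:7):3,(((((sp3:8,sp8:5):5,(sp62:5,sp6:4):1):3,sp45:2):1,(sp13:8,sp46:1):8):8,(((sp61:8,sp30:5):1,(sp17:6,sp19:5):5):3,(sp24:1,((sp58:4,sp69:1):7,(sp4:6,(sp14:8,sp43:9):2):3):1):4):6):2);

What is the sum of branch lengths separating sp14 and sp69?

21

The path runs sp14 → … → MRCA → … → sp69; the MRCA is the node subtending ((sp58,sp69),(sp4,(sp14,sp43))).
Branch lengths along that path: 8 + 2 + 3 + 7 + 1 = 21.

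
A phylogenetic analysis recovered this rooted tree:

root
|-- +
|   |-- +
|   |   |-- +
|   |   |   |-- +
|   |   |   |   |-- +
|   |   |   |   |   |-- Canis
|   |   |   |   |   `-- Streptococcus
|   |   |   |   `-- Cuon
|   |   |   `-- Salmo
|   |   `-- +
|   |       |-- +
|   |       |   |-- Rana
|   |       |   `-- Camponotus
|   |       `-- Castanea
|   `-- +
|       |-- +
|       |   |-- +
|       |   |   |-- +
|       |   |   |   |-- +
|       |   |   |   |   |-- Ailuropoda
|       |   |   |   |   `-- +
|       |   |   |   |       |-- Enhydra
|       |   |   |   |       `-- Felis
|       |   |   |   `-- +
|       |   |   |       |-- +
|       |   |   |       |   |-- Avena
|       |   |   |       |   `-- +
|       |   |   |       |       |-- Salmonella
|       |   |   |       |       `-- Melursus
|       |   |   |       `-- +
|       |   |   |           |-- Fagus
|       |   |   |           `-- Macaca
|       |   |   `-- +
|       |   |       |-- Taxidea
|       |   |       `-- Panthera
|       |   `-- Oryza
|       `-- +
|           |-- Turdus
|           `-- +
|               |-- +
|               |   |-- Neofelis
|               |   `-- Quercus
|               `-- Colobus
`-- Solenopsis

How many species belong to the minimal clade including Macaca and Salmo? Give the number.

The MRCA of Macaca and Salmo is the node subtending (((((Canis,Streptococcus),Cuon),Salmo),((Rana,Camponotus),Castanea)),(((((Ailuropoda,(Enhydra,Felis)),((Avena,(Salmonella,Melursus)),(Fagus,Macaca))),(Taxidea,Panthera)),Oryza),(Turdus,((Neofelis,Quercus),Colobus)))).
That clade contains 22 terminal taxa: Ailuropoda, Avena, Camponotus, Canis, Castanea, Colobus, Cuon, Enhydra, Fagus, Felis, Macaca, Melursus, Neofelis, Oryza, Panthera, Quercus, Rana, Salmo, Salmonella, Streptococcus, Taxidea, Turdus.

22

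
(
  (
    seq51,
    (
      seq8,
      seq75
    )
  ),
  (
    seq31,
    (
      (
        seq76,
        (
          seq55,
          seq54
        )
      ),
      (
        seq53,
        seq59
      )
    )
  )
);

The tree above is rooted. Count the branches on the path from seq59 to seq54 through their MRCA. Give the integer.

5

The MRCA of seq59 and seq54 is the node subtending ((seq76,(seq55,seq54)),(seq53,seq59)).
From seq59 up to that node: 2 branches. From seq54 up to the same node: 3 branches. Total: 2 + 3 = 5.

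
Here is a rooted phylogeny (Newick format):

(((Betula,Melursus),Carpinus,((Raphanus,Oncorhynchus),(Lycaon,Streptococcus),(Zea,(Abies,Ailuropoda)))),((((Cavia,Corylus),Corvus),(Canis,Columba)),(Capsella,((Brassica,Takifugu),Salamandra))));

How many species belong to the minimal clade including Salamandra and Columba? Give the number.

9

The MRCA of Salamandra and Columba is the node subtending ((((Cavia,Corylus),Corvus),(Canis,Columba)),(Capsella,((Brassica,Takifugu),Salamandra))).
That clade contains 9 terminal taxa: Brassica, Canis, Capsella, Cavia, Columba, Corvus, Corylus, Salamandra, Takifugu.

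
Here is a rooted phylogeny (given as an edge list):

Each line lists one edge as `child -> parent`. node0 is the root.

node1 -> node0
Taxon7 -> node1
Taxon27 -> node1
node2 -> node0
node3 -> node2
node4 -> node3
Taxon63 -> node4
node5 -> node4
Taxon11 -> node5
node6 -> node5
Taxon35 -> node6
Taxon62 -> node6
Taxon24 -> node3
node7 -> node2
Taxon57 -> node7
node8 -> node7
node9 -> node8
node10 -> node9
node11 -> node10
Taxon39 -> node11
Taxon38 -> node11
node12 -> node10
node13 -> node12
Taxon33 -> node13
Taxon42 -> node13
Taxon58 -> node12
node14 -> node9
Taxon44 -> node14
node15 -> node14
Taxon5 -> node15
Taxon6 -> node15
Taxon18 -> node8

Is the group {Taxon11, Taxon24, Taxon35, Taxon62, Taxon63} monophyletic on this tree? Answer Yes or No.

Yes

The most recent common ancestor of these taxa subtends ((Taxon63,(Taxon11,(Taxon35,Taxon62))),Taxon24).
That clade has exactly 5 tips — every listed taxon and nothing else — so the group is monophyletic.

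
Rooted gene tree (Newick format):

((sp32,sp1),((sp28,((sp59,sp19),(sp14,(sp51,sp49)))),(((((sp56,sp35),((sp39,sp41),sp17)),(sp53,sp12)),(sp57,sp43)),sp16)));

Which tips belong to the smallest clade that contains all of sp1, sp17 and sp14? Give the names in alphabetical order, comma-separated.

Tracing sp1: it sits inside (sp32,sp1).
Tracing sp17: it sits inside ((sp39,sp41),sp17).
Tracing sp14: it sits inside (sp14,(sp51,sp49)).
The smallest clade enclosing all 3 is the whole tree (their MRCA is the root), so the answer is all 18 tips in alphabetical order.

sp1, sp12, sp14, sp16, sp17, sp19, sp28, sp32, sp35, sp39, sp41, sp43, sp49, sp51, sp53, sp56, sp57, sp59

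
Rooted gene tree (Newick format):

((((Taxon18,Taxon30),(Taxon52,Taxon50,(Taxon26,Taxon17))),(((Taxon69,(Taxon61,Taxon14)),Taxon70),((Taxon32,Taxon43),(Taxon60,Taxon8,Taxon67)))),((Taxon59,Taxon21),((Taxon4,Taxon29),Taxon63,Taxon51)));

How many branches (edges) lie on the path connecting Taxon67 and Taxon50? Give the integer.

The MRCA of Taxon67 and Taxon50 is the node subtending (((Taxon18,Taxon30),(Taxon52,Taxon50,(Taxon26,Taxon17))),(((Taxon69,(Taxon61,Taxon14)),Taxon70),((Taxon32,Taxon43),(Taxon60,Taxon8,Taxon67)))).
From Taxon67 up to that node: 4 branches. From Taxon50 up to the same node: 3 branches. Total: 4 + 3 = 7.

7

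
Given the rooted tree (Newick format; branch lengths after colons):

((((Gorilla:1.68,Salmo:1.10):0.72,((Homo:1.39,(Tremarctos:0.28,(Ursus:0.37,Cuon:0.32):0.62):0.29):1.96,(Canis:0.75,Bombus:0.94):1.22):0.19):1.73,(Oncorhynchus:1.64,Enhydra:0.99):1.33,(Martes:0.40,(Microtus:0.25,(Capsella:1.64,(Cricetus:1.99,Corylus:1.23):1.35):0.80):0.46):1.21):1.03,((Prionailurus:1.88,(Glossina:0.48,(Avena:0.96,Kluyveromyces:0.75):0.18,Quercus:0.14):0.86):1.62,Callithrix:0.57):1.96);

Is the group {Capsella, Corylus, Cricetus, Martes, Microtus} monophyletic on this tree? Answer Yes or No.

The most recent common ancestor of these taxa subtends (Martes,(Microtus,(Capsella,(Cricetus,Corylus)))).
That clade has exactly 5 tips — every listed taxon and nothing else — so the group is monophyletic.

Yes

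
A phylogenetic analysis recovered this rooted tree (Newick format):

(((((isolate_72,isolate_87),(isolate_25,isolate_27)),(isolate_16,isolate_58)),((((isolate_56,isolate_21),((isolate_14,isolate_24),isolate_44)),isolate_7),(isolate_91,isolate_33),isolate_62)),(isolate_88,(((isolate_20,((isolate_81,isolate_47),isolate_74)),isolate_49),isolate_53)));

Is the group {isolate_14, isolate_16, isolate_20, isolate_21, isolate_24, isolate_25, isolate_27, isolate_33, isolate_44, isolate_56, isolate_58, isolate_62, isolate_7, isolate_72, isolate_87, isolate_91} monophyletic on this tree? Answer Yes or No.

No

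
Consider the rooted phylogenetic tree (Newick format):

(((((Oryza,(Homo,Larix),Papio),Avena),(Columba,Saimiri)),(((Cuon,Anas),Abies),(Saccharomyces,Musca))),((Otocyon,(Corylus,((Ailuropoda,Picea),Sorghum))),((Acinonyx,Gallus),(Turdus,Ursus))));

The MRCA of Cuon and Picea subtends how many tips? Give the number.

The MRCA of Cuon and Picea is the root, so the clade is the entire tree.
That clade contains 21 terminal taxa: Abies, Acinonyx, Ailuropoda, Anas, Avena, Columba, Corylus, Cuon, Gallus, Homo, Larix, Musca, Oryza, Otocyon, Papio, Picea, Saccharomyces, Saimiri, Sorghum, Turdus, Ursus.

21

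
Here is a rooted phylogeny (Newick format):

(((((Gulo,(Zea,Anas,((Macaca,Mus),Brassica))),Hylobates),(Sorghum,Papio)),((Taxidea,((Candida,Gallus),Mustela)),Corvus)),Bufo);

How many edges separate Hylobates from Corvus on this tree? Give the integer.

5

The MRCA of Hylobates and Corvus is the node subtending ((((Gulo,(Zea,Anas,((Macaca,Mus),Brassica))),Hylobates),(Sorghum,Papio)),((Taxidea,((Candida,Gallus),Mustela)),Corvus)).
From Hylobates up to that node: 3 branches. From Corvus up to the same node: 2 branches. Total: 3 + 2 = 5.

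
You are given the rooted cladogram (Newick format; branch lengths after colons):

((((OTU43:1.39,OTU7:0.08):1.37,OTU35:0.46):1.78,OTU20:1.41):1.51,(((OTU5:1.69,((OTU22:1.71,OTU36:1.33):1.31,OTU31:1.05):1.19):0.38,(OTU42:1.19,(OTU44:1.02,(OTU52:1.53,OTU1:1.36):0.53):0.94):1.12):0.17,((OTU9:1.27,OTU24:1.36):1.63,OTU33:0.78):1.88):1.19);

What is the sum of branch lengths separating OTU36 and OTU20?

The path runs OTU36 → … → MRCA → … → OTU20; the MRCA is the root of the tree.
Branch lengths along that path: 1.33 + 1.31 + 1.19 + 0.38 + 0.17 + 1.19 + 1.51 + 1.41 = 8.49.

8.49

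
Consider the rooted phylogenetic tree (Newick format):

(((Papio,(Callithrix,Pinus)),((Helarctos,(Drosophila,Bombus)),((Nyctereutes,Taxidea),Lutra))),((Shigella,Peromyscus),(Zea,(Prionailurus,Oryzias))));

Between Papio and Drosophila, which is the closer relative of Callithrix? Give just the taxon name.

The MRCA of Callithrix and Papio subtends (Papio,(Callithrix,Pinus)) (3 taxa).
The MRCA of Callithrix and Drosophila subtends ((Papio,(Callithrix,Pinus)),((Helarctos,(Drosophila,Bombus)),((Nyctereutes,Taxidea),Lutra))) (9 taxa).
The first is nested inside the second, so Callithrix shares a more recent common ancestor with Papio.

Papio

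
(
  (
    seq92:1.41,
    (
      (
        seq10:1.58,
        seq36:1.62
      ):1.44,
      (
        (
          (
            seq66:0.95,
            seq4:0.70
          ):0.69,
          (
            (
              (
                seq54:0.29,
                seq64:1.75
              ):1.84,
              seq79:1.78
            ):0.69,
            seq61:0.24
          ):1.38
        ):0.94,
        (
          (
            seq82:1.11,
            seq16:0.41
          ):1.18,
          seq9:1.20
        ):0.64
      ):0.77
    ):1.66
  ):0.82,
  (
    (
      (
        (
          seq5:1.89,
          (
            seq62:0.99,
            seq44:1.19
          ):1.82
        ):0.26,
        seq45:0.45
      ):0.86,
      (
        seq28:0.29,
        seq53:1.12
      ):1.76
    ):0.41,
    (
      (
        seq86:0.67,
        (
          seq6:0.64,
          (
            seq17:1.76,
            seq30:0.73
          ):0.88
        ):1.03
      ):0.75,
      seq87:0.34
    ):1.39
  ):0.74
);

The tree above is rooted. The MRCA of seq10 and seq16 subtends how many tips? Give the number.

The MRCA of seq10 and seq16 is the node subtending ((seq10,seq36),(((seq66,seq4),(((seq54,seq64),seq79),seq61)),((seq82,seq16),seq9))).
That clade contains 11 terminal taxa: seq10, seq16, seq36, seq4, seq54, seq61, seq64, seq66, seq79, seq82, seq9.

11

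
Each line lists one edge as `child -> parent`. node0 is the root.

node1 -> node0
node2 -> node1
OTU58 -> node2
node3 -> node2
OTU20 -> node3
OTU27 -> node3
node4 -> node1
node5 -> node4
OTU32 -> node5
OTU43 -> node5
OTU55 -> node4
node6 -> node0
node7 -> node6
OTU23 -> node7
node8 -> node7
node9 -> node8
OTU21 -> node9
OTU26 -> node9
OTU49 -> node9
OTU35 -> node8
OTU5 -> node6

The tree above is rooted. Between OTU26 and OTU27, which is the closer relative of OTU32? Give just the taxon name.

OTU27

The MRCA of OTU32 and OTU27 subtends ((OTU58,(OTU20,OTU27)),((OTU32,OTU43),OTU55)) (6 taxa).
The MRCA of OTU32 and OTU26 is the root, subtending the entire tree (12 taxa).
The first is nested inside the second, so OTU32 shares a more recent common ancestor with OTU27.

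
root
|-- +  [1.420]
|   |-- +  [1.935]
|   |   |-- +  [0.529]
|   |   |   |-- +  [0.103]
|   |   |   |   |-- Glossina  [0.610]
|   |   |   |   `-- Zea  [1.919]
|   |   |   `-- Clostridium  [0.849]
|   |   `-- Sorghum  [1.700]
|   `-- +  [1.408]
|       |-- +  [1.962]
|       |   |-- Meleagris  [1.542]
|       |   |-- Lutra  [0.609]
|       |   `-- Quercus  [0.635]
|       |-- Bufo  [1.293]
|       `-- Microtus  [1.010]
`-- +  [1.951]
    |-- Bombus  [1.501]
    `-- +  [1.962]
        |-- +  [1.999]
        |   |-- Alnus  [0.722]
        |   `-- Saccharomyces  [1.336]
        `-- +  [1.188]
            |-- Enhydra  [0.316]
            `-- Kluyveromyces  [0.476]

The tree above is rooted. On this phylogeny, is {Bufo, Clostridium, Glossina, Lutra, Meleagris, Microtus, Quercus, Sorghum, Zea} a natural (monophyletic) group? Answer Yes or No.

Yes

The most recent common ancestor of these taxa subtends ((((Glossina,Zea),Clostridium),Sorghum),((Meleagris,Lutra,Quercus),Bufo,Microtus)).
That clade has exactly 9 tips — every listed taxon and nothing else — so the group is monophyletic.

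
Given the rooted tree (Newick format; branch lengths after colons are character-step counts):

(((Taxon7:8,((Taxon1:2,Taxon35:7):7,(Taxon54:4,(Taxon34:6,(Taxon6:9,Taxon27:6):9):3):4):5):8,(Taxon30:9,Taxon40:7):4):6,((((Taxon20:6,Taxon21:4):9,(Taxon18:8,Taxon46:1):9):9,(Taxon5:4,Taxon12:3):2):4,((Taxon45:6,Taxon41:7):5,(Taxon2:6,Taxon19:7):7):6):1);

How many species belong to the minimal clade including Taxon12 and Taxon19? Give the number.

The MRCA of Taxon12 and Taxon19 is the node subtending ((((Taxon20,Taxon21),(Taxon18,Taxon46)),(Taxon5,Taxon12)),((Taxon45,Taxon41),(Taxon2,Taxon19))).
That clade contains 10 terminal taxa: Taxon12, Taxon18, Taxon19, Taxon2, Taxon20, Taxon21, Taxon41, Taxon45, Taxon46, Taxon5.

10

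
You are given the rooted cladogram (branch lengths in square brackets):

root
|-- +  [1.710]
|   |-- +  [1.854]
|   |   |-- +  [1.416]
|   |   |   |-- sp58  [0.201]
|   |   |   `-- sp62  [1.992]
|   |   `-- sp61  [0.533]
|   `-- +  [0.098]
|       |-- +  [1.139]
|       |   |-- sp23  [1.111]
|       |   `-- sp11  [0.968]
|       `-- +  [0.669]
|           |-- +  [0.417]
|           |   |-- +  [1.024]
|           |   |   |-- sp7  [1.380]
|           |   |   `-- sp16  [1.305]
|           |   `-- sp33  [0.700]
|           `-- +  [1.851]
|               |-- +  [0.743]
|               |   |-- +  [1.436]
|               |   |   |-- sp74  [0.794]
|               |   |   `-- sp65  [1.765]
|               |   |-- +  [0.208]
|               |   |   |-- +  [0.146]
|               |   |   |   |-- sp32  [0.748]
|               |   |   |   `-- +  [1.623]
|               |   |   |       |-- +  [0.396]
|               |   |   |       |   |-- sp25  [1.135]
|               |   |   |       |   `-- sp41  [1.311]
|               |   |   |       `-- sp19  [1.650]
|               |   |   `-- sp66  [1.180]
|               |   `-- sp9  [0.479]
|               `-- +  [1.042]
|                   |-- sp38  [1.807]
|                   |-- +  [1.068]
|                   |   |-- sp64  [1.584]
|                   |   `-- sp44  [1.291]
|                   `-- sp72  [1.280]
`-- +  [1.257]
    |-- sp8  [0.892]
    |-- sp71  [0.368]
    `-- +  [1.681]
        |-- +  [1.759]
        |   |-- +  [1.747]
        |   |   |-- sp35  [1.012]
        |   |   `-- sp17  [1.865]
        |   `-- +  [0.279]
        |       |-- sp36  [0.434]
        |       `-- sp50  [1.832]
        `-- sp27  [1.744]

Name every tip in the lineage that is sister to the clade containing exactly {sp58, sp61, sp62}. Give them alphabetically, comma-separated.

The clade containing exactly {sp58, sp61, sp62} attaches to the tree at the node subtending (((sp58,sp62),sp61),((sp23,sp11),(((sp7,sp16),sp33),(((sp74,sp65),((sp32,((sp25,sp41),sp19)),sp66),sp9),(sp38,(sp64,sp44),sp72))))).
The other lineage descending from that same node — the sister group — is ((sp23,sp11),(((sp7,sp16),sp33),(((sp74,sp65),((sp32,((sp25,sp41),sp19)),sp66),sp9),(sp38,(sp64,sp44),sp72)))); its 17 tips in alphabetical order are the answer.

sp11, sp16, sp19, sp23, sp25, sp32, sp33, sp38, sp41, sp44, sp64, sp65, sp66, sp7, sp72, sp74, sp9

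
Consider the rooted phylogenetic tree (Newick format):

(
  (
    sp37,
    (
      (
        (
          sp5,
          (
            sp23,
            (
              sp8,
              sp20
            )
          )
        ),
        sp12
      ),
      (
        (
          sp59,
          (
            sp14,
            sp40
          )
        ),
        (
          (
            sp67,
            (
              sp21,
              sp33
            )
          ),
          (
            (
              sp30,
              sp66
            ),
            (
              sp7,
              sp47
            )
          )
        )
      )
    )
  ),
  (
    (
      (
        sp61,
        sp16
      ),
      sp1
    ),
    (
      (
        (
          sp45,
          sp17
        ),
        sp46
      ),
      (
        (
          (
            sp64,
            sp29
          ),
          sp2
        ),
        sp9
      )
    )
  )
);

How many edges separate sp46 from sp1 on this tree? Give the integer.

The MRCA of sp46 and sp1 is the node subtending (((sp61,sp16),sp1),(((sp45,sp17),sp46),(((sp64,sp29),sp2),sp9))).
From sp46 up to that node: 3 branches. From sp1 up to the same node: 2 branches. Total: 3 + 2 = 5.

5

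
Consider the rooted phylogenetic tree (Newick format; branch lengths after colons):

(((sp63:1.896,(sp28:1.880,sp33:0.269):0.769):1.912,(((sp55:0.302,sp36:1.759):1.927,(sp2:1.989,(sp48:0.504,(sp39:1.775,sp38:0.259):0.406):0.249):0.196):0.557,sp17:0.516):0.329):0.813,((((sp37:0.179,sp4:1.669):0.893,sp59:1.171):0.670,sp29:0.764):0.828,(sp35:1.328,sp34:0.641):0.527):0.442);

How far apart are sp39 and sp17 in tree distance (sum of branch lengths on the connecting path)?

3.699

The path runs sp39 → … → MRCA → … → sp17; the MRCA is the node subtending (((sp55,sp36),(sp2,(sp48,(sp39,sp38)))),sp17).
Branch lengths along that path: 1.775 + 0.406 + 0.249 + 0.196 + 0.557 + 0.516 = 3.699.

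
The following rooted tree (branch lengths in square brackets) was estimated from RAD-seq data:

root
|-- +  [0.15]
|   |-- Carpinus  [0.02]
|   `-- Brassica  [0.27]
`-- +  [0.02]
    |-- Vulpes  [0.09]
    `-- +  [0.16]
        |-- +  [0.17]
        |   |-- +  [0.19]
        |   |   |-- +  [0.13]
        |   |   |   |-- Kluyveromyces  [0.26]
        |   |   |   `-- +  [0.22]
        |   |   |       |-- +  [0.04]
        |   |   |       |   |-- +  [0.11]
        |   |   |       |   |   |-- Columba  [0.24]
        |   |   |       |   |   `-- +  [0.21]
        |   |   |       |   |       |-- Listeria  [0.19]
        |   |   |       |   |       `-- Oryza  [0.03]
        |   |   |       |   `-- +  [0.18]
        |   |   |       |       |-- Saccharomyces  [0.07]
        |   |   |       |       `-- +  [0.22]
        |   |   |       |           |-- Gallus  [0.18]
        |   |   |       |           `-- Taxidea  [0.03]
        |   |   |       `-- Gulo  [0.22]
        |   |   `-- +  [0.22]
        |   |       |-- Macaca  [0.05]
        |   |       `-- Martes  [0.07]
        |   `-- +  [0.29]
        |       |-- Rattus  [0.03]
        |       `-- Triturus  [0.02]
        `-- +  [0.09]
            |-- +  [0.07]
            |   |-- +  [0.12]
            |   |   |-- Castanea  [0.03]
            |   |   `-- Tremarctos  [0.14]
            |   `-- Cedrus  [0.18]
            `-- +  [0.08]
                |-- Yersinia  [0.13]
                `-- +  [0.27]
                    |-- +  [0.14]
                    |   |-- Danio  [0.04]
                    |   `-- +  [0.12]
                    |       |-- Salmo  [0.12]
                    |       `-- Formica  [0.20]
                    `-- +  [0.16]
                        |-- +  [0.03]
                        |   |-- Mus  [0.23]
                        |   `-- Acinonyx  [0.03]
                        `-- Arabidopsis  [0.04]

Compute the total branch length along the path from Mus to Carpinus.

The path runs Mus → … → MRCA → … → Carpinus; the MRCA is the root of the tree.
Branch lengths along that path: 0.23 + 0.03 + 0.16 + 0.27 + 0.08 + 0.09 + 0.16 + 0.02 + 0.15 + 0.02 = 1.21.

1.21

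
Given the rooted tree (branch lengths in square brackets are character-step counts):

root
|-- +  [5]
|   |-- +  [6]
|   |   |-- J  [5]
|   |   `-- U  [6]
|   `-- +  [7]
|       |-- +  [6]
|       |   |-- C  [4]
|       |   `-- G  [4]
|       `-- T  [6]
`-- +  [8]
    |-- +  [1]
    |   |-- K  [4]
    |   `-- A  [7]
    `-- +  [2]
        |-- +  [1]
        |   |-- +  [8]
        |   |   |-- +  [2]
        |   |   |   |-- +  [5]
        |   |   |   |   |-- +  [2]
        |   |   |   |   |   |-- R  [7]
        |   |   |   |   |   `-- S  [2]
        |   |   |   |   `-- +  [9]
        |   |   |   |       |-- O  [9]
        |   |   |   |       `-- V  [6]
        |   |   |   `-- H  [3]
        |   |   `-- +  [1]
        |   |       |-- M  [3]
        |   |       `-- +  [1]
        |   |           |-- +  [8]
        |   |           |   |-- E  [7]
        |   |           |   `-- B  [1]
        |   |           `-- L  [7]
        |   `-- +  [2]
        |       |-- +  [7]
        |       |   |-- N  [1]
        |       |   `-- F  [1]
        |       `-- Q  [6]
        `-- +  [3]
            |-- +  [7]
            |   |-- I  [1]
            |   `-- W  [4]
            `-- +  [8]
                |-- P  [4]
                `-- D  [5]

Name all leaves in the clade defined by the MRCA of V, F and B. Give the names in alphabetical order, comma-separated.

B, E, F, H, L, M, N, O, Q, R, S, V

Tracing V: it sits inside (O,V).
Tracing F: it sits inside (N,F).
Tracing B: it sits inside (E,B).
The smallest clade enclosing all 3 is (((((R,S),(O,V)),H),(M,((E,B),L))),((N,F),Q)); the answer is its 12 terminal taxa in alphabetical order.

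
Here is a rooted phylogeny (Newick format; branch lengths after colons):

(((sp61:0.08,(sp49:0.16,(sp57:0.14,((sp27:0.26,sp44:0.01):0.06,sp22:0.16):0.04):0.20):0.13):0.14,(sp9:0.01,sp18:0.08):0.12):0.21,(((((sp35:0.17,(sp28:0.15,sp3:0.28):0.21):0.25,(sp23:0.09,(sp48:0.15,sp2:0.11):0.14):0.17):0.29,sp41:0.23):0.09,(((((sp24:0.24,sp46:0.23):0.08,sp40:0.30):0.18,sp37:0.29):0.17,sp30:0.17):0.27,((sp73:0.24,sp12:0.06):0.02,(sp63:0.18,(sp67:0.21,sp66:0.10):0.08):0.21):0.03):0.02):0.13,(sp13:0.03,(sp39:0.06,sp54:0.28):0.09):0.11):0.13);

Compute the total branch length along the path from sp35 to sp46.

The path runs sp35 → … → MRCA → … → sp46; the MRCA is the node subtending ((((sp35,(sp28,sp3)),(sp23,(sp48,sp2))),sp41),(((((sp24,sp46),sp40),sp37),sp30),((sp73,sp12),(sp63,(sp67,sp66))))).
Branch lengths along that path: 0.17 + 0.25 + 0.29 + 0.09 + 0.02 + 0.27 + 0.17 + 0.18 + 0.08 + 0.23 = 1.75.

1.75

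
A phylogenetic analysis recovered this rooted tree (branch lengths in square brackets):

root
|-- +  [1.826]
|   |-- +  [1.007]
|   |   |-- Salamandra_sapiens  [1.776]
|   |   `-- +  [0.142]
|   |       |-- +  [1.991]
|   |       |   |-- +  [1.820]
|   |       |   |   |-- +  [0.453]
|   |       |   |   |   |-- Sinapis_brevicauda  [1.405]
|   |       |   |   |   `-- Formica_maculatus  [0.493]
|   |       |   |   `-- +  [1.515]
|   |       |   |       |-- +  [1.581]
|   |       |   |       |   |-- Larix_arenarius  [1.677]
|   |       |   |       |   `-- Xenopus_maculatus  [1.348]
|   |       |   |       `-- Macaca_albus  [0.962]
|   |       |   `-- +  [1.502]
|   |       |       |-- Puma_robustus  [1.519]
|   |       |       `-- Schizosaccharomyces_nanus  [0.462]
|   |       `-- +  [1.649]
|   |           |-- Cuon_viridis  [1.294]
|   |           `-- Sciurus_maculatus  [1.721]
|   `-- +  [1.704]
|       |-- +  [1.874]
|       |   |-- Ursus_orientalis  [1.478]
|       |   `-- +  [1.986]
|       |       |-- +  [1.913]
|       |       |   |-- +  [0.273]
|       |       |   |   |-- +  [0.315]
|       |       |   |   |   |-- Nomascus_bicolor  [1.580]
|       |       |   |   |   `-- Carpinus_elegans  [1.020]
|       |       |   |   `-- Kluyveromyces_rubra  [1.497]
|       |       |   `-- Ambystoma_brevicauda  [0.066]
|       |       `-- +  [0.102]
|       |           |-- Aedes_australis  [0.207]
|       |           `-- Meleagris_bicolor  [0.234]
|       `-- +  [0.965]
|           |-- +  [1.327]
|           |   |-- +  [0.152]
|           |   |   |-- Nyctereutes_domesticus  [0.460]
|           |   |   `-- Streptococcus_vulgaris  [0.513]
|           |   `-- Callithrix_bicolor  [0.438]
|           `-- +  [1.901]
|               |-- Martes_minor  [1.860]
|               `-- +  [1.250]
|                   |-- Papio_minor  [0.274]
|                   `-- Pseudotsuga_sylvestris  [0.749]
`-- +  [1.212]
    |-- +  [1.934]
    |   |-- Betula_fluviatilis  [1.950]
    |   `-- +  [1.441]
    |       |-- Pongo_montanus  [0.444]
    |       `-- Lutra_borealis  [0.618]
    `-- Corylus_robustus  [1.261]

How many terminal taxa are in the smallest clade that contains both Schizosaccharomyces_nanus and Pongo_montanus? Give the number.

The MRCA of Schizosaccharomyces_nanus and Pongo_montanus is the root, so the clade is the entire tree.
That clade contains 27 terminal taxa: Aedes_australis, Ambystoma_brevicauda, Betula_fluviatilis, Callithrix_bicolor, Carpinus_elegans, Corylus_robustus, Cuon_viridis, Formica_maculatus, Kluyveromyces_rubra, Larix_arenarius, Lutra_borealis, Macaca_albus, Martes_minor, Meleagris_bicolor, Nomascus_bicolor, Nyctereutes_domesticus, Papio_minor, Pongo_montanus, Pseudotsuga_sylvestris, Puma_robustus, Salamandra_sapiens, Schizosaccharomyces_nanus, Sciurus_maculatus, Sinapis_brevicauda, Streptococcus_vulgaris, Ursus_orientalis, Xenopus_maculatus.

27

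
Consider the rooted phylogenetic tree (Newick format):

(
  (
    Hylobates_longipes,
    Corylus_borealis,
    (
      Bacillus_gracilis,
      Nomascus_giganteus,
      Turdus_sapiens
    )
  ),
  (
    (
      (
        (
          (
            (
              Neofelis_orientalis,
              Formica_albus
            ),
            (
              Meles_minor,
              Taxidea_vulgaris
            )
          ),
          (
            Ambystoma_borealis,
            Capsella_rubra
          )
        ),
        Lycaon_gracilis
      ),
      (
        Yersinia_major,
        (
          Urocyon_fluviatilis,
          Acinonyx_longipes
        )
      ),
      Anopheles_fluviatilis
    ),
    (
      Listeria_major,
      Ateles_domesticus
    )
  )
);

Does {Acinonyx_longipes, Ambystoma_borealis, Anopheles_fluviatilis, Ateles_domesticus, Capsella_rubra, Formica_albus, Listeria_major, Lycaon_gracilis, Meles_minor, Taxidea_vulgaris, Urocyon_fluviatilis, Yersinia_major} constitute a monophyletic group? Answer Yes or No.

The MRCA of the listed taxa subtends ((((((Neofelis_orientalis,Formica_albus),(Meles_minor,Taxidea_vulgaris)),(Ambystoma_borealis,Capsella_rubra)),Lycaon_gracilis),(Yersinia_major,(Urocyon_fluviatilis,Acinonyx_longipes)),Anopheles_fluviatilis),(Listeria_major,Ateles_domesticus)).
That clade also contains Neofelis_orientalis, which is not in the proposed group, so the group is not monophyletic.

No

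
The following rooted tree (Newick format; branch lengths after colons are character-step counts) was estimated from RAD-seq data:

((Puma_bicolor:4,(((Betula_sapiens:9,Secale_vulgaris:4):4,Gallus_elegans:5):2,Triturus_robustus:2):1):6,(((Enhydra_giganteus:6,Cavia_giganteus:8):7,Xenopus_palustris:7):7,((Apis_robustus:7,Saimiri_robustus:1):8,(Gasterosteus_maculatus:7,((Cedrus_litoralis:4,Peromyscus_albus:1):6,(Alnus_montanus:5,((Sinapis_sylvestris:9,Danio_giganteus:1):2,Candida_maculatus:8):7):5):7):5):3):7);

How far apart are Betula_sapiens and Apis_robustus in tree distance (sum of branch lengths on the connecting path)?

47

The path runs Betula_sapiens → … → MRCA → … → Apis_robustus; the MRCA is the root of the tree.
Branch lengths along that path: 9 + 4 + 2 + 1 + 6 + 7 + 3 + 8 + 7 = 47.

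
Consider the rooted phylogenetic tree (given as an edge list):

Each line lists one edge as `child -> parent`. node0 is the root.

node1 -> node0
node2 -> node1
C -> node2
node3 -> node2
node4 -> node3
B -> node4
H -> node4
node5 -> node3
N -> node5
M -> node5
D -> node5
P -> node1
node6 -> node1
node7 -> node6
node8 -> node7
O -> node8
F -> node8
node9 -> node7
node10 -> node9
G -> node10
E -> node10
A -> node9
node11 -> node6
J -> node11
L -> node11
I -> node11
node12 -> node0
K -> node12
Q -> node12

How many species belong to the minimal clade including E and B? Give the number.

15

The MRCA of E and B is the node subtending ((C,((B,H),(N,M,D))),P,(((O,F),((G,E),A)),(J,L,I))).
That clade contains 15 terminal taxa: A, B, C, D, E, F, G, H, I, J, L, M, N, O, P.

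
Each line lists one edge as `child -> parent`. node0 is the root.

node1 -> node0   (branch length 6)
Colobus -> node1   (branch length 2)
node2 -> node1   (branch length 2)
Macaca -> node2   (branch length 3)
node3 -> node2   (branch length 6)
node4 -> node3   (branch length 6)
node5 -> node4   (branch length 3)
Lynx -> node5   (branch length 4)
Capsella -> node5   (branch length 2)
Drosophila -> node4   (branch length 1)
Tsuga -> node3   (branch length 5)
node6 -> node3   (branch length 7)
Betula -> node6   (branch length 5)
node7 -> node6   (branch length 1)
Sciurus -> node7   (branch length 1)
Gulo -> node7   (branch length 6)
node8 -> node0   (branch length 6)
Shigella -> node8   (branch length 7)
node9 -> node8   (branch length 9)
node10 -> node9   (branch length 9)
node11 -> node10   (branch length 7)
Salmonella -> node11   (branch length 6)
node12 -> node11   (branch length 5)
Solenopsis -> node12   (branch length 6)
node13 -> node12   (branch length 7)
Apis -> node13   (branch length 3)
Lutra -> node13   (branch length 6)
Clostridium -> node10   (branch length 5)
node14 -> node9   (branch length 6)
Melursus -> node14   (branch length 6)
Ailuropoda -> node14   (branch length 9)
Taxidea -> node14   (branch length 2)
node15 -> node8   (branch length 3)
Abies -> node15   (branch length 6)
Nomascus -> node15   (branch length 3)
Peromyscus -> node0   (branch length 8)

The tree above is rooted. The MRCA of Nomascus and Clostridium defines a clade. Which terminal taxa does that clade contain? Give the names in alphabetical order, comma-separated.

Tracing Nomascus: it sits inside (Abies,Nomascus).
Tracing Clostridium: it sits inside ((Salmonella,(Solenopsis,(Apis,Lutra))),Clostridium).
The smallest clade enclosing both is (Shigella,(((Salmonella,(Solenopsis,(Apis,Lutra))),Clostridium),(Melursus,Ailuropoda,Taxidea)),(Abies,Nomascus)); the answer is its 11 terminal taxa in alphabetical order.

Abies, Ailuropoda, Apis, Clostridium, Lutra, Melursus, Nomascus, Salmonella, Shigella, Solenopsis, Taxidea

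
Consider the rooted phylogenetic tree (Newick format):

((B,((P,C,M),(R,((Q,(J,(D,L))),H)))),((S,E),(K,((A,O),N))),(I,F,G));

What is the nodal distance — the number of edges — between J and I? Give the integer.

The MRCA of J and I is the root of the tree.
From J up to that node: 7 branches. From I up to the same node: 2 branches. Total: 7 + 2 = 9.

9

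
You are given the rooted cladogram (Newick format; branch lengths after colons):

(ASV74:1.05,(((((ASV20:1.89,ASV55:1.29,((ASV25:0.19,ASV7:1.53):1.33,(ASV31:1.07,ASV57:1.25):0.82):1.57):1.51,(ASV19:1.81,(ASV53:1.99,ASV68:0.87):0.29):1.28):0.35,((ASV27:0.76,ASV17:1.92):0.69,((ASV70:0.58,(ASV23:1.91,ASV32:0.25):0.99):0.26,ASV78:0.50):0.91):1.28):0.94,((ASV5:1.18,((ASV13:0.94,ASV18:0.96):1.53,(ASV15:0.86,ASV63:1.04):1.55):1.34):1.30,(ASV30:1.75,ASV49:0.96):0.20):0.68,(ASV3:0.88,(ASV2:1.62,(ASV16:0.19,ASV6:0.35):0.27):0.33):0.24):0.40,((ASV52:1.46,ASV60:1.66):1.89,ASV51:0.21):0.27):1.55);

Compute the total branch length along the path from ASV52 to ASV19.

8.40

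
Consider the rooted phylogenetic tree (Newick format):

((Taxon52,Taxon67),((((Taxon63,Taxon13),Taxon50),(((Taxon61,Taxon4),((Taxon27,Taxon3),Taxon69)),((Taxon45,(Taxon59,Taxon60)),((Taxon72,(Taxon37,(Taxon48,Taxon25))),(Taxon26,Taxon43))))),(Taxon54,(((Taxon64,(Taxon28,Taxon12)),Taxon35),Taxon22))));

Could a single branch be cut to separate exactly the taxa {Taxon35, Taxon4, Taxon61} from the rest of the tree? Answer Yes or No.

No

The MRCA of the listed taxa subtends ((((Taxon63,Taxon13),Taxon50),(((Taxon61,Taxon4),((Taxon27,Taxon3),Taxon69)),((Taxon45,(Taxon59,Taxon60)),((Taxon72,(Taxon37,(Taxon48,Taxon25))),(Taxon26,Taxon43))))),(Taxon54,(((Taxon64,(Taxon28,Taxon12)),Taxon35),Taxon22))).
That clade also contains Taxon12, Taxon13, Taxon22, Taxon25, Taxon26, Taxon27, Taxon28, Taxon3, Taxon37, Taxon43, Taxon45, Taxon48, Taxon50, Taxon54, Taxon59, Taxon60, Taxon63, Taxon64, Taxon69, Taxon72, which are not in the proposed group, so the group is not monophyletic.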